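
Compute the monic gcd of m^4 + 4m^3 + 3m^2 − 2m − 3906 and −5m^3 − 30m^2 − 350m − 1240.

By polynomial division,
  m^4 + 4m^3 + 3m^2 − 2m − 3906 = (−(1/5)m + 2/5)(−5m^3 − 30m^2 − 350m − 1240) + (−55m^2 − 110m − 3410)
  −5m^3 − 30m^2 − 350m − 1240 = ((1/11)m + 4/11)(−55m^2 − 110m − 3410) + (0)
Last nonzero remainder: −55m^2 − 110m − 3410. Dividing through by −55 gives the monic gcd m^2 + 2m + 62.

m^2 + 2m + 62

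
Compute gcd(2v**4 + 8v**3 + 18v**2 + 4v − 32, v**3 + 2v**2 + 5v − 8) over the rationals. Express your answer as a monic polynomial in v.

Euclidean algorithm in ℚ[v]:
  2v**4 + 8v**3 + 18v**2 + 4v − 32 = (2v + 4)(v**3 + 2v**2 + 5v − 8) + (0)
The last nonzero remainder v**3 + 2v**2 + 5v − 8 is already monic.

v**3 + 2v**2 + 5v − 8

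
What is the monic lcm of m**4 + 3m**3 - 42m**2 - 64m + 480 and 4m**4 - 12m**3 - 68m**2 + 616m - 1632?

Repeated division with remainder:
  m**4 + 3m**3 - 42m**2 - 64m + 480 = (1/4)(4m**4 - 12m**3 - 68m**2 + 616m - 1632) + (6m**3 - 25m**2 - 218m + 888)
  4m**4 - 12m**3 - 68m**2 + 616m - 1632 = ((2/3)m + 7/9)(6m**3 - 25m**2 - 218m + 888) + ((871/9)m**2 + (1742/9)m - 6968/3)
  6m**3 - 25m**2 - 218m + 888 = ((54/871)m - 333/871)((871/9)m**2 + (1742/9)m - 6968/3) + (0)
Last nonzero remainder: (871/9)m**2 + (1742/9)m - 6968/3. Dividing through by 871/9 gives the monic gcd m**2 + 2m - 24.
Then lcm(f, g) = f·g / gcd(f, g); expanding and making the result monic gives the answer.

m**6 - 2m**5 - 40m**4 + 197m**3 + 86m**2 - 3488m + 8160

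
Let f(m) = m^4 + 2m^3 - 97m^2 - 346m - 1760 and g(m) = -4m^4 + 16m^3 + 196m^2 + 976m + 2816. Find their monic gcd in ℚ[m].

Apply the Euclidean algorithm:
  m^4 + 2m^3 - 97m^2 - 346m - 1760 = (-1/4)(-4m^4 + 16m^3 + 196m^2 + 976m + 2816) + (6m^3 - 48m^2 - 102m - 1056)
  -4m^4 + 16m^3 + 196m^2 + 976m + 2816 = (-(2/3)m - 8/3)(6m^3 - 48m^2 - 102m - 1056) + (0)
Last nonzero remainder: 6m^3 - 48m^2 - 102m - 1056. Dividing through by 6 gives the monic gcd m^3 - 8m^2 - 17m - 176.

m^3 - 8m^2 - 17m - 176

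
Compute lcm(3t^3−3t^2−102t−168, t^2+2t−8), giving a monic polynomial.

t^4−3t^3−32t^2+12t+112

Apply the Euclidean algorithm:
  3t^3−3t^2−102t−168 = (3t−9)(t^2+2t−8) + (−60t−240)
  t^2+2t−8 = (−(1/60)t+1/30)(−60t−240) + (0)
Last nonzero remainder: −60t−240. Dividing through by −60 gives the monic gcd t+4.
Then lcm(f, g) = f·g / gcd(f, g); expanding and making the result monic gives the answer.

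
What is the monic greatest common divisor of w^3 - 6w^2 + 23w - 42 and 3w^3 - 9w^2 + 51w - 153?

w - 3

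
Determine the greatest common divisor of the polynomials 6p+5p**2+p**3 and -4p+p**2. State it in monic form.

By polynomial division,
  p**3+5p**2+6p = (p+9)(p**2-4p) + (42p)
  p**2-4p = ((1/42)p-2/21)(42p) + (0)
Last nonzero remainder: 42p. Dividing through by 42 gives the monic gcd p.

p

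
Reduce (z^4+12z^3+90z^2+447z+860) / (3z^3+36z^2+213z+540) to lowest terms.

(z^3+7z^2+55z+172)/(3z^2+21z+108)

Apply the Euclidean algorithm:
  z^4+12z^3+90z^2+447z+860 = ((1/3)z)(3z^3+36z^2+213z+540) + (19z^2+267z+860)
  3z^3+36z^2+213z+540 = ((3/19)z-117/361)(19z^2+267z+860) + ((59112/361)z+295560/361)
  19z^2+267z+860 = ((6859/59112)z+15523/14778)((59112/361)z+295560/361) + (0)
Last nonzero remainder: (59112/361)z+295560/361. Dividing through by 59112/361 gives the monic gcd z+5.
Cancel z+5 from numerator and denominator to get the reduced form.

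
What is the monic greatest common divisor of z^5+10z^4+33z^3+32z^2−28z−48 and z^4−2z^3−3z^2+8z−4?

z^2+z−2

Euclidean algorithm in ℚ[z]:
  z^5+10z^4+33z^3+32z^2−28z−48 = (z+12)(z^4−2z^3−3z^2+8z−4) + (60z^3+60z^2−120z)
  z^4−2z^3−3z^2+8z−4 = ((1/60)z−1/20)(60z^3+60z^2−120z) + (2z^2+2z−4)
  60z^3+60z^2−120z = (30z)(2z^2+2z−4) + (0)
Last nonzero remainder: 2z^2+2z−4. Dividing through by 2 gives the monic gcd z^2+z−2.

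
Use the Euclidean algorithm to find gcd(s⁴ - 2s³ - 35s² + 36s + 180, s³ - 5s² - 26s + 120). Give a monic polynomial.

Repeated division with remainder:
  s⁴ - 2s³ - 35s² + 36s + 180 = (s + 3)(s³ - 5s² - 26s + 120) + (6s² - 6s - 180)
  s³ - 5s² - 26s + 120 = ((1/6)s - 2/3)(6s² - 6s - 180) + (0)
Last nonzero remainder: 6s² - 6s - 180. Dividing through by 6 gives the monic gcd s² - s - 30.

s² - s - 30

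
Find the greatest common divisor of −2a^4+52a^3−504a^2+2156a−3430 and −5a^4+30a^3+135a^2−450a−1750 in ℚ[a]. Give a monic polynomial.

Euclidean algorithm in ℚ[a]:
  −2a^4+52a^3−504a^2+2156a−3430 = (2/5)(−5a^4+30a^3+135a^2−450a−1750) + (40a^3−558a^2+2336a−2730)
  −5a^4+30a^3+135a^2−450a−1750 = (−(1/8)a−159/160)(40a^3−558a^2+2336a−2730) + (−(10201/80)a^2+(30603/20)a−71407/16)
  40a^3−558a^2+2336a−2730 = (−(3200/10201)a+6240/10201)(−(10201/80)a^2+(30603/20)a−71407/16) + (0)
Last nonzero remainder: −(10201/80)a^2+(30603/20)a−71407/16. Dividing through by −10201/80 gives the monic gcd a^2−12a+35.

a^2−12a+35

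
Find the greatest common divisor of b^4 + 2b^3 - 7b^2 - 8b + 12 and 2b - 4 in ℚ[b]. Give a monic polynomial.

b - 2

Euclidean algorithm in ℚ[b]:
  b^4 + 2b^3 - 7b^2 - 8b + 12 = ((1/2)b^3 + 2b^2 + (1/2)b - 3)(2b - 4) + (0)
Last nonzero remainder: 2b - 4. Dividing through by 2 gives the monic gcd b - 2.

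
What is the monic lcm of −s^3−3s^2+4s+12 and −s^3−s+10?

Repeated division with remainder:
  −s^3−3s^2+4s+12 = (−s^3−s+10) + (−3s^2+5s+2)
  −s^3−s+10 = ((1/3)s+5/9)(−3s^2+5s+2) + (−(40/9)s+80/9)
  −3s^2+5s+2 = ((27/40)s+9/40)(−(40/9)s+80/9) + (0)
Last nonzero remainder: −(40/9)s+80/9. Dividing through by −40/9 gives the monic gcd s−2.
Then lcm(f, g) = f·g / gcd(f, g); expanding and making the result monic gives the answer.

s^5+5s^4+7s^3−5s^2−44s−60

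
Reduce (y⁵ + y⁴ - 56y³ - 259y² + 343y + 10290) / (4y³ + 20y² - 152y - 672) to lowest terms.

(y³ - 14y - 245)/(4y + 16)

Euclidean algorithm in ℚ[y]:
  y⁵ + y⁴ - 56y³ - 259y² + 343y + 10290 = ((1/4)y² - y + 1/2)(4y³ + 20y² - 152y - 672) + (-253y² - 253y + 10626)
  4y³ + 20y² - 152y - 672 = (-(4/253)y - 16/253)(-253y² - 253y + 10626) + (0)
Last nonzero remainder: -253y² - 253y + 10626. Dividing through by -253 gives the monic gcd y² + y - 42.
Cancel y² + y - 42 from numerator and denominator to get the reduced form.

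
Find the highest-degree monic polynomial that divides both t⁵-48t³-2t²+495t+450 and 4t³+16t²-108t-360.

By polynomial division,
  t⁵-48t³-2t²+495t+450 = ((1/4)t²-t-5/4)(4t³+16t²-108t-360) + (0)
Last nonzero remainder: 4t³+16t²-108t-360. Dividing through by 4 gives the monic gcd t³+4t²-27t-90.

t³+4t²-27t-90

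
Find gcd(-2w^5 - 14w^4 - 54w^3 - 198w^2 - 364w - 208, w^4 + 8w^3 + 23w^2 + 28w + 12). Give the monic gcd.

Euclidean algorithm in ℚ[w]:
  -2w^5 - 14w^4 - 54w^3 - 198w^2 - 364w - 208 = (-2w + 2)(w^4 + 8w^3 + 23w^2 + 28w + 12) + (-24w^3 - 188w^2 - 396w - 232)
  w^4 + 8w^3 + 23w^2 + 28w + 12 = (-(1/24)w - 1/144)(-24w^3 - 188w^2 - 396w - 232) + ((187/36)w^2 + (187/12)w + 187/18)
  -24w^3 - 188w^2 - 396w - 232 = (-(864/187)w - 4176/187)((187/36)w^2 + (187/12)w + 187/18) + (0)
Last nonzero remainder: (187/36)w^2 + (187/12)w + 187/18. Dividing through by 187/36 gives the monic gcd w^2 + 3w + 2.

w^2 + 3w + 2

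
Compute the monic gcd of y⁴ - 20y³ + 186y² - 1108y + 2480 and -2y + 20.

y - 10

Euclidean algorithm in ℚ[y]:
  y⁴ - 20y³ + 186y² - 1108y + 2480 = (-(1/2)y³ + 5y² - 43y + 124)(-2y + 20) + (0)
Last nonzero remainder: -2y + 20. Dividing through by -2 gives the monic gcd y - 10.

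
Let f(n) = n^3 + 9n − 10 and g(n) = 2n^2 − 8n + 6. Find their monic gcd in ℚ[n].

By polynomial division,
  n^3 + 9n − 10 = ((1/2)n + 2)(2n^2 − 8n + 6) + (22n − 22)
  2n^2 − 8n + 6 = ((1/11)n − 3/11)(22n − 22) + (0)
Last nonzero remainder: 22n − 22. Dividing through by 22 gives the monic gcd n − 1.

n − 1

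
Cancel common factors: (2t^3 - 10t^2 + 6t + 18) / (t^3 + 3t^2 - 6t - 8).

Apply the Euclidean algorithm:
  2t^3 - 10t^2 + 6t + 18 = (2)(t^3 + 3t^2 - 6t - 8) + (-16t^2 + 18t + 34)
  t^3 + 3t^2 - 6t - 8 = (-(1/16)t - 33/128)(-16t^2 + 18t + 34) + ((49/64)t + 49/64)
  -16t^2 + 18t + 34 = (-(1024/49)t + 2176/49)((49/64)t + 49/64) + (0)
Last nonzero remainder: (49/64)t + 49/64. Dividing through by 49/64 gives the monic gcd t + 1.
Cancel t + 1 from numerator and denominator to get the reduced form.

(2t^2 - 12t + 18)/(t^2 + 2t - 8)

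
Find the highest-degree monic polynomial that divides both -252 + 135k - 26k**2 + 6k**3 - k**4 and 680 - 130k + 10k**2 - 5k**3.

-4 + k

Apply the Euclidean algorithm:
  -k**4 + 6k**3 - 26k**2 + 135k - 252 = ((1/5)k - 4/5)(-5k**3 + 10k**2 - 130k + 680) + (8k**2 - 105k + 292)
  -5k**3 + 10k**2 - 130k + 680 = (-(5/8)k - 445/64)(8k**2 - 105k + 292) + (-(43365/64)k + 43365/16)
  8k**2 - 105k + 292 = (-(512/43365)k + 4672/43365)(-(43365/64)k + 43365/16) + (0)
Last nonzero remainder: -(43365/64)k + 43365/16. Dividing through by -43365/64 gives the monic gcd k - 4.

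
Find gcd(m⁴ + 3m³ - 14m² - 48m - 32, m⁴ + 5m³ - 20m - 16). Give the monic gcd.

By polynomial division,
  m⁴ + 3m³ - 14m² - 48m - 32 = (m⁴ + 5m³ - 20m - 16) + (-2m³ - 14m² - 28m - 16)
  m⁴ + 5m³ - 20m - 16 = (-(1/2)m + 1)(-2m³ - 14m² - 28m - 16) + (0)
Last nonzero remainder: -2m³ - 14m² - 28m - 16. Dividing through by -2 gives the monic gcd m³ + 7m² + 14m + 8.

m³ + 7m² + 14m + 8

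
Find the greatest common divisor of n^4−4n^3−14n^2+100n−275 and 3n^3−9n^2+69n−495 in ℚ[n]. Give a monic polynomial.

Repeated division with remainder:
  n^4−4n^3−14n^2+100n−275 = ((1/3)n−1/3)(3n^3−9n^2+69n−495) + (−40n^2+288n−440)
  3n^3−9n^2+69n−495 = (−(3/40)n−63/200)(−40n^2+288n−440) + ((3168/25)n−3168/5)
  −40n^2+288n−440 = (−(125/396)n+25/36)((3168/25)n−3168/5) + (0)
Last nonzero remainder: (3168/25)n−3168/5. Dividing through by 3168/25 gives the monic gcd n−5.

n−5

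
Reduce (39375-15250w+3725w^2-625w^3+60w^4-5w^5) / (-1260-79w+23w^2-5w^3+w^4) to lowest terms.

(875-300w+50w^2-5w^3)/(-28-3w+w^2)

By polynomial division,
  -5w^5+60w^4-625w^3+3725w^2-15250w+39375 = (-5w+35)(w^4-5w^3+23w^2-79w-1260) + (-335w^3+2525w^2-18785w+83475)
  w^4-5w^3+23w^2-79w-1260 = (-(1/335)w-34/4489)(-335w^3+2525w^2-18785w+83475) + (-(62622/4489)w^2+(125244/4489)w-2817990/4489)
  -335w^3+2525w^2-18785w+83475 = ((1503815/62622)w-1189585/8946)(-(62622/4489)w^2+(125244/4489)w-2817990/4489) + (0)
Last nonzero remainder: -(62622/4489)w^2+(125244/4489)w-2817990/4489. Dividing through by -62622/4489 gives the monic gcd w^2-2w+45.
Cancel w^2-2w+45 from numerator and denominator to get the reduced form.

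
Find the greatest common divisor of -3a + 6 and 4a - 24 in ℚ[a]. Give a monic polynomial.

1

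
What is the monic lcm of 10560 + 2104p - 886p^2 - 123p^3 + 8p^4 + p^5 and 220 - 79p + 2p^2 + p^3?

-52800 + 40p + 6534p^2 - 271p^3 - 163p^4 + 3p^5 + p^6

Euclidean algorithm in ℚ[p]:
  p^5 + 8p^4 - 123p^3 - 886p^2 + 2104p + 10560 = (p^2 + 6p - 56)(p^3 + 2p^2 - 79p + 220) + (-520p^2 - 3640p + 22880)
  p^3 + 2p^2 - 79p + 220 = (-(1/520)p + 1/104)(-520p^2 - 3640p + 22880) + (0)
Last nonzero remainder: -520p^2 - 3640p + 22880. Dividing through by -520 gives the monic gcd p^2 + 7p - 44.
Then lcm(f, g) = f·g / gcd(f, g); expanding and making the result monic gives the answer.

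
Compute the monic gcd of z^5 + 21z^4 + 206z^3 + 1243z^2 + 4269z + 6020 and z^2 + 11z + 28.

By polynomial division,
  z^5 + 21z^4 + 206z^3 + 1243z^2 + 4269z + 6020 = (z^3 + 10z^2 + 68z + 215)(z^2 + 11z + 28) + (0)
The last nonzero remainder z^2 + 11z + 28 is already monic.

z^2 + 11z + 28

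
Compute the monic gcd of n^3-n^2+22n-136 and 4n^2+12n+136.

Repeated division with remainder:
  n^3-n^2+22n-136 = ((1/4)n-1)(4n^2+12n+136) + (0)
Last nonzero remainder: 4n^2+12n+136. Dividing through by 4 gives the monic gcd n^2+3n+34.

n^2+3n+34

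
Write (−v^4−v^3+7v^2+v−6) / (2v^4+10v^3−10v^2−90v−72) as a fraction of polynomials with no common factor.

(−v^2+3v−2)/(2v^2+2v−24)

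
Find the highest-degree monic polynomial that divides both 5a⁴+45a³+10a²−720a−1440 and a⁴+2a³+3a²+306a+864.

a²+9a+18

Repeated division with remainder:
  5a⁴+45a³+10a²−720a−1440 = (5)(a⁴+2a³+3a²+306a+864) + (35a³−5a²−2250a−5760)
  a⁴+2a³+3a²+306a+864 = ((1/35)a+3/49)(35a³−5a²−2250a−5760) + ((3312/49)a²+(29808/49)a+59616/49)
  35a³−5a²−2250a−5760 = ((1715/3312)a−980/207)((3312/49)a²+(29808/49)a+59616/49) + (0)
Last nonzero remainder: (3312/49)a²+(29808/49)a+59616/49. Dividing through by 3312/49 gives the monic gcd a²+9a+18.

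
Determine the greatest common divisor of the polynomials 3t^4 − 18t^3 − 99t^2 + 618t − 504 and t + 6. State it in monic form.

t + 6

Repeated division with remainder:
  3t^4 − 18t^3 − 99t^2 + 618t − 504 = (3t^3 − 36t^2 + 117t − 84)(t + 6) + (0)
The last nonzero remainder t + 6 is already monic.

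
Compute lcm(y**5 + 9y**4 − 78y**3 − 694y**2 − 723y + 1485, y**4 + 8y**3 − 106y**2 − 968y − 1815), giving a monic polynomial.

y**6 − 2y**5 − 177y**4 + 164y**3 + 6911y**2 + 9438y − 16335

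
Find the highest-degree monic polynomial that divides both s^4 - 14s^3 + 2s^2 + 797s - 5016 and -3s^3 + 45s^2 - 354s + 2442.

s - 11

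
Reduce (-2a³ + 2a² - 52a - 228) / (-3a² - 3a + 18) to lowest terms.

(2a² - 8a + 76)/(3a - 6)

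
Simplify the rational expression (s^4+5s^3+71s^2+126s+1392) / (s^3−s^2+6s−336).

By polynomial division,
  s^4+5s^3+71s^2+126s+1392 = (s+6)(s^3−s^2+6s−336) + (71s^2+426s+3408)
  s^3−s^2+6s−336 = ((1/71)s−7/71)(71s^2+426s+3408) + (0)
Last nonzero remainder: 71s^2+426s+3408. Dividing through by 71 gives the monic gcd s^2+6s+48.
Cancel s^2+6s+48 from numerator and denominator to get the reduced form.

(s^2−s+29)/(s−7)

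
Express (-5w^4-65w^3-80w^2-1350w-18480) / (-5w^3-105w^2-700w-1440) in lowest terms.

Euclidean algorithm in ℚ[w]:
  -5w^4-65w^3-80w^2-1350w-18480 = (w-8)(-5w^3-105w^2-700w-1440) + (-220w^2-5510w-30000)
  -5w^3-105w^2-700w-1440 = ((1/44)w-89/968)(-220w^2-5510w-30000) + (-(253995/484)w-507990/121)
  -220w^2-5510w-30000 = ((21296/50799)w+121000/16933)(-(253995/484)w-507990/121) + (0)
Last nonzero remainder: -(253995/484)w-507990/121. Dividing through by -253995/484 gives the monic gcd w+8.
Cancel w+8 from numerator and denominator to get the reduced form.

(w^3+5w^2-24w+462)/(w^2+13w+36)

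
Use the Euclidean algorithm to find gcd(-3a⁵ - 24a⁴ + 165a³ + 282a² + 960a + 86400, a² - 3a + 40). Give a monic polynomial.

a² - 3a + 40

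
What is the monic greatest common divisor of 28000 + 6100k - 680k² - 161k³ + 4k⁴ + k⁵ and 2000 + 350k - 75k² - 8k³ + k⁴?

400 - 10k - 13k² + k³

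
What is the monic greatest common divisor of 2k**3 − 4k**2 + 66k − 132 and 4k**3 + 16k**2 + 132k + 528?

k**2 + 33

Euclidean algorithm in ℚ[k]:
  2k**3 − 4k**2 + 66k − 132 = (1/2)(4k**3 + 16k**2 + 132k + 528) + (−12k**2 − 396)
  4k**3 + 16k**2 + 132k + 528 = (−(1/3)k − 4/3)(−12k**2 − 396) + (0)
Last nonzero remainder: −12k**2 − 396. Dividing through by −12 gives the monic gcd k**2 + 33.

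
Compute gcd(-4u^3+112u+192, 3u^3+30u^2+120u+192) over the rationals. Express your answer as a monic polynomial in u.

u+4

By polynomial division,
  -4u^3+112u+192 = (-4/3)(3u^3+30u^2+120u+192) + (40u^2+272u+448)
  3u^3+30u^2+120u+192 = ((3/40)u+6/25)(40u^2+272u+448) + ((528/25)u+2112/25)
  40u^2+272u+448 = ((125/66)u+175/33)((528/25)u+2112/25) + (0)
Last nonzero remainder: (528/25)u+2112/25. Dividing through by 528/25 gives the monic gcd u+4.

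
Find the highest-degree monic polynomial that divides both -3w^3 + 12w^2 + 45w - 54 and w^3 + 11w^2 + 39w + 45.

Euclidean algorithm in ℚ[w]:
  -3w^3 + 12w^2 + 45w - 54 = (-3)(w^3 + 11w^2 + 39w + 45) + (45w^2 + 162w + 81)
  w^3 + 11w^2 + 39w + 45 = ((1/45)w + 37/225)(45w^2 + 162w + 81) + ((264/25)w + 792/25)
  45w^2 + 162w + 81 = ((375/88)w + 225/88)((264/25)w + 792/25) + (0)
Last nonzero remainder: (264/25)w + 792/25. Dividing through by 264/25 gives the monic gcd w + 3.

w + 3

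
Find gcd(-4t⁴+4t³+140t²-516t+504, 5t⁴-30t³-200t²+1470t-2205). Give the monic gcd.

t³+t²-33t+63

Repeated division with remainder:
  -4t⁴+4t³+140t²-516t+504 = (-4/5)(5t⁴-30t³-200t²+1470t-2205) + (-20t³-20t²+660t-1260)
  5t⁴-30t³-200t²+1470t-2205 = (-(1/4)t+7/4)(-20t³-20t²+660t-1260) + (0)
Last nonzero remainder: -20t³-20t²+660t-1260. Dividing through by -20 gives the monic gcd t³+t²-33t+63.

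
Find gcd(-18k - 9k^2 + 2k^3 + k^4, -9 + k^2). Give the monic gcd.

-9 + k^2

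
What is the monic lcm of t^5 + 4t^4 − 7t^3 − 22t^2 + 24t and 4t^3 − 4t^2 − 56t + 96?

t^6 + t^5 − 19t^4 − t^3 + 90t^2 − 72t

Repeated division with remainder:
  t^5 + 4t^4 − 7t^3 − 22t^2 + 24t = ((1/4)t^2 + (5/4)t + 3)(4t^3 − 4t^2 − 56t + 96) + (36t^2 + 72t − 288)
  4t^3 − 4t^2 − 56t + 96 = ((1/9)t − 1/3)(36t^2 + 72t − 288) + (0)
Last nonzero remainder: 36t^2 + 72t − 288. Dividing through by 36 gives the monic gcd t^2 + 2t − 8.
Then lcm(f, g) = f·g / gcd(f, g); expanding and making the result monic gives the answer.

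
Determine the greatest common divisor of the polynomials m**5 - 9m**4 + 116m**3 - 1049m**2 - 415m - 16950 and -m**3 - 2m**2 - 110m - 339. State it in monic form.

Repeated division with remainder:
  m**5 - 9m**4 + 116m**3 - 1049m**2 - 415m - 16950 = (-m**2 + 11m - 28)(-m**3 - 2m**2 - 110m - 339) + (-234m**2 + 234m - 26442)
  -m**3 - 2m**2 - 110m - 339 = ((1/234)m + 1/78)(-234m**2 + 234m - 26442) + (0)
Last nonzero remainder: -234m**2 + 234m - 26442. Dividing through by -234 gives the monic gcd m**2 - m + 113.

m**2 - m + 113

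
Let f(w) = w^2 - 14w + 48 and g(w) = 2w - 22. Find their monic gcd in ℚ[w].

1

By polynomial division,
  w^2 - 14w + 48 = ((1/2)w - 3/2)(2w - 22) + (15)
  2w - 22 = ((2/15)w - 22/15)(15) + (0)
The last nonzero remainder is the constant 15, so the polynomials are coprime and gcd = 1.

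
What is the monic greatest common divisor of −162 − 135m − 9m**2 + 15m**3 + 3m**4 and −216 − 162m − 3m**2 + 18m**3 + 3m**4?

Euclidean algorithm in ℚ[m]:
  3m**4 + 15m**3 − 9m**2 − 135m − 162 = (3m**4 + 18m**3 − 3m**2 − 162m − 216) + (−3m**3 − 6m**2 + 27m + 54)
  3m**4 + 18m**3 − 3m**2 − 162m − 216 = (−m − 4)(−3m**3 − 6m**2 + 27m + 54) + (0)
Last nonzero remainder: −3m**3 − 6m**2 + 27m + 54. Dividing through by −3 gives the monic gcd m**3 + 2m**2 − 9m − 18.

−18 − 9m + 2m**2 + m**3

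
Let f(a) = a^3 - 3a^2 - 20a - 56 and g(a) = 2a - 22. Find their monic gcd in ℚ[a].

1

Apply the Euclidean algorithm:
  a^3 - 3a^2 - 20a - 56 = ((1/2)a^2 + 4a + 34)(2a - 22) + (692)
  2a - 22 = ((1/346)a - 11/346)(692) + (0)
The last nonzero remainder is the constant 692, so the polynomials are coprime and gcd = 1.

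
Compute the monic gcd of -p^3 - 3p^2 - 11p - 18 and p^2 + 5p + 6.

p + 2

By polynomial division,
  -p^3 - 3p^2 - 11p - 18 = (-p + 2)(p^2 + 5p + 6) + (-15p - 30)
  p^2 + 5p + 6 = (-(1/15)p - 1/5)(-15p - 30) + (0)
Last nonzero remainder: -15p - 30. Dividing through by -15 gives the monic gcd p + 2.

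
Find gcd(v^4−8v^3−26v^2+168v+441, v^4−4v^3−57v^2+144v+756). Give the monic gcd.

v^2−4v−21

Euclidean algorithm in ℚ[v]:
  v^4−8v^3−26v^2+168v+441 = (v^4−4v^3−57v^2+144v+756) + (−4v^3+31v^2+24v−315)
  v^4−4v^3−57v^2+144v+756 = (−(1/4)v−15/16)(−4v^3+31v^2+24v−315) + (−(351/16)v^2+(351/4)v+7371/16)
  −4v^3+31v^2+24v−315 = ((64/351)v−80/117)(−(351/16)v^2+(351/4)v+7371/16) + (0)
Last nonzero remainder: −(351/16)v^2+(351/4)v+7371/16. Dividing through by −351/16 gives the monic gcd v^2−4v−21.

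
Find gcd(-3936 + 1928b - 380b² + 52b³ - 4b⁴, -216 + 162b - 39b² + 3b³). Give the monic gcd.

24 - 10b + b²

By polynomial division,
  -4b⁴ + 52b³ - 380b² + 1928b - 3936 = (-(4/3)b)(3b³ - 39b² + 162b - 216) + (-164b² + 1640b - 3936)
  3b³ - 39b² + 162b - 216 = (-(3/164)b + 9/164)(-164b² + 1640b - 3936) + (0)
Last nonzero remainder: -164b² + 1640b - 3936. Dividing through by -164 gives the monic gcd b² - 10b + 24.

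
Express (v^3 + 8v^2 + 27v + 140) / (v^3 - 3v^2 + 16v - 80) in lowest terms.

Euclidean algorithm in ℚ[v]:
  v^3 + 8v^2 + 27v + 140 = (v^3 - 3v^2 + 16v - 80) + (11v^2 + 11v + 220)
  v^3 - 3v^2 + 16v - 80 = ((1/11)v - 4/11)(11v^2 + 11v + 220) + (0)
Last nonzero remainder: 11v^2 + 11v + 220. Dividing through by 11 gives the monic gcd v^2 + v + 20.
Cancel v^2 + v + 20 from numerator and denominator to get the reduced form.

(v + 7)/(v - 4)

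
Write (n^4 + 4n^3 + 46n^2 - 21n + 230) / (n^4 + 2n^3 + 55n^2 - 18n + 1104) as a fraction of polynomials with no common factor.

Euclidean algorithm in ℚ[n]:
  n^4 + 4n^3 + 46n^2 - 21n + 230 = (n^4 + 2n^3 + 55n^2 - 18n + 1104) + (2n^3 - 9n^2 - 3n - 874)
  n^4 + 2n^3 + 55n^2 - 18n + 1104 = ((1/2)n + 13/4)(2n^3 - 9n^2 - 3n - 874) + ((343/4)n^2 + (1715/4)n + 7889/2)
  2n^3 - 9n^2 - 3n - 874 = ((8/343)n - 76/343)((343/4)n^2 + (1715/4)n + 7889/2) + (0)
Last nonzero remainder: (343/4)n^2 + (1715/4)n + 7889/2. Dividing through by 343/4 gives the monic gcd n^2 + 5n + 46.
Cancel n^2 + 5n + 46 from numerator and denominator to get the reduced form.

(n^2 - n + 5)/(n^2 - 3n + 24)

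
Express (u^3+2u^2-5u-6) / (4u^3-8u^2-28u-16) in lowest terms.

(u^2+u-6)/(4u^2-12u-16)

By polynomial division,
  u^3+2u^2-5u-6 = (1/4)(4u^3-8u^2-28u-16) + (4u^2+2u-2)
  4u^3-8u^2-28u-16 = (u-5/2)(4u^2+2u-2) + (-21u-21)
  4u^2+2u-2 = (-(4/21)u+2/21)(-21u-21) + (0)
Last nonzero remainder: -21u-21. Dividing through by -21 gives the monic gcd u+1.
Cancel u+1 from numerator and denominator to get the reduced form.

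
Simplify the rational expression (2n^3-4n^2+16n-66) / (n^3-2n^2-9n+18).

Repeated division with remainder:
  2n^3-4n^2+16n-66 = (2)(n^3-2n^2-9n+18) + (34n-102)
  n^3-2n^2-9n+18 = ((1/34)n^2+(1/34)n-3/17)(34n-102) + (0)
Last nonzero remainder: 34n-102. Dividing through by 34 gives the monic gcd n-3.
Cancel n-3 from numerator and denominator to get the reduced form.

(2n^2+2n+22)/(n^2+n-6)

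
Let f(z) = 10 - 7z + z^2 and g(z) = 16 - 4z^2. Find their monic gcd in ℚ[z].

Euclidean algorithm in ℚ[z]:
  z^2 - 7z + 10 = (-1/4)(-4z^2 + 16) + (-7z + 14)
  -4z^2 + 16 = ((4/7)z + 8/7)(-7z + 14) + (0)
Last nonzero remainder: -7z + 14. Dividing through by -7 gives the monic gcd z - 2.

-2 + z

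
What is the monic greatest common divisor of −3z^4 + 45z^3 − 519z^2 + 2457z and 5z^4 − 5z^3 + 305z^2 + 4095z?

z^3 − 8z^2 + 117z

Euclidean algorithm in ℚ[z]:
  −3z^4 + 45z^3 − 519z^2 + 2457z = (−3/5)(5z^4 − 5z^3 + 305z^2 + 4095z) + (42z^3 − 336z^2 + 4914z)
  5z^4 − 5z^3 + 305z^2 + 4095z = ((5/42)z + 5/6)(42z^3 − 336z^2 + 4914z) + (0)
Last nonzero remainder: 42z^3 − 336z^2 + 4914z. Dividing through by 42 gives the monic gcd z^3 − 8z^2 + 117z.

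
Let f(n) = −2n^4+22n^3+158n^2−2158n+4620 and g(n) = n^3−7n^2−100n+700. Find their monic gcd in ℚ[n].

By polynomial division,
  −2n^4+22n^3+158n^2−2158n+4620 = (−2n+8)(n^3−7n^2−100n+700) + (14n^2+42n−980)
  n^3−7n^2−100n+700 = ((1/14)n−5/7)(14n^2+42n−980) + (0)
Last nonzero remainder: 14n^2+42n−980. Dividing through by 14 gives the monic gcd n^2+3n−70.

n^2+3n−70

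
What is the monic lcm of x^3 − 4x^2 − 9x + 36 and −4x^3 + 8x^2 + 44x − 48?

x^4 − 5x^3 − 5x^2 + 45x − 36

Repeated division with remainder:
  x^3 − 4x^2 − 9x + 36 = (−1/4)(−4x^3 + 8x^2 + 44x − 48) + (−2x^2 + 2x + 24)
  −4x^3 + 8x^2 + 44x − 48 = (2x − 2)(−2x^2 + 2x + 24) + (0)
Last nonzero remainder: −2x^2 + 2x + 24. Dividing through by −2 gives the monic gcd x^2 − x − 12.
Then lcm(f, g) = f·g / gcd(f, g); expanding and making the result monic gives the answer.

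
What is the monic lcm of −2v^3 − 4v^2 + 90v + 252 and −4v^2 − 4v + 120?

v^4 − 3v^3 − 55v^2 + 99v + 630

Apply the Euclidean algorithm:
  −2v^3 − 4v^2 + 90v + 252 = ((1/2)v + 1/2)(−4v^2 − 4v + 120) + (32v + 192)
  −4v^2 − 4v + 120 = (−(1/8)v + 5/8)(32v + 192) + (0)
Last nonzero remainder: 32v + 192. Dividing through by 32 gives the monic gcd v + 6.
Then lcm(f, g) = f·g / gcd(f, g); expanding and making the result monic gives the answer.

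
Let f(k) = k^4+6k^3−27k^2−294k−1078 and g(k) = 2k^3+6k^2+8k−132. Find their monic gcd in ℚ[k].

k^2+6k+22

By polynomial division,
  k^4+6k^3−27k^2−294k−1078 = ((1/2)k+3/2)(2k^3+6k^2+8k−132) + (−40k^2−240k−880)
  2k^3+6k^2+8k−132 = (−(1/20)k+3/20)(−40k^2−240k−880) + (0)
Last nonzero remainder: −40k^2−240k−880. Dividing through by −40 gives the monic gcd k^2+6k+22.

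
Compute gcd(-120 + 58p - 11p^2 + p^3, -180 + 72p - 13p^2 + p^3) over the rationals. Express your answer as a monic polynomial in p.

Euclidean algorithm in ℚ[p]:
  p^3 - 11p^2 + 58p - 120 = (p^3 - 13p^2 + 72p - 180) + (2p^2 - 14p + 60)
  p^3 - 13p^2 + 72p - 180 = ((1/2)p - 3)(2p^2 - 14p + 60) + (0)
Last nonzero remainder: 2p^2 - 14p + 60. Dividing through by 2 gives the monic gcd p^2 - 7p + 30.

30 - 7p + p^2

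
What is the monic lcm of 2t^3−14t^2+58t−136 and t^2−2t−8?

Repeated division with remainder:
  2t^3−14t^2+58t−136 = (2t−10)(t^2−2t−8) + (54t−216)
  t^2−2t−8 = ((1/54)t+1/27)(54t−216) + (0)
Last nonzero remainder: 54t−216. Dividing through by 54 gives the monic gcd t−4.
Then lcm(f, g) = f·g / gcd(f, g); expanding and making the result monic gives the answer.

t^4−5t^3+15t^2−10t−136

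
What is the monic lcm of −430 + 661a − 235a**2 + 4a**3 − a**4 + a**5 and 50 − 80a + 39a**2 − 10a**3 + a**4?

By polynomial division,
  a**5 − a**4 + 4a**3 − 235a**2 + 661a − 430 = (a + 9)(a**4 − 10a**3 + 39a**2 − 80a + 50) + (55a**3 − 506a**2 + 1331a − 880)
  a**4 − 10a**3 + 39a**2 − 80a + 50 = ((1/55)a − 4/275)(55a**3 − 506a**2 + 1331a − 880) + ((186/25)a**2 − (1116/25)a + 186/5)
  55a**3 − 506a**2 + 1331a − 880 = ((1375/186)a − 2200/93)((186/25)a**2 − (1116/25)a + 186/5) + (0)
Last nonzero remainder: (186/25)a**2 − (1116/25)a + 186/5. Dividing through by 186/25 gives the monic gcd a**2 − 6a + 5.
Then lcm(f, g) = f·g / gcd(f, g); expanding and making the result monic gives the answer.

−4300 + 8330a − 5424a**2 + 1641a**3 − 261a**4 + 18a**5 − 5a**6 + a**7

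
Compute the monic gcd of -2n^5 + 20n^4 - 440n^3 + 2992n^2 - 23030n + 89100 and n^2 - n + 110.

n^2 - n + 110

Euclidean algorithm in ℚ[n]:
  -2n^5 + 20n^4 - 440n^3 + 2992n^2 - 23030n + 89100 = (-2n^3 + 18n^2 - 202n + 810)(n^2 - n + 110) + (0)
The last nonzero remainder n^2 - n + 110 is already monic.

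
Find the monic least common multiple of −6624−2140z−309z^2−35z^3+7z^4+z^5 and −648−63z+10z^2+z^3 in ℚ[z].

−59616−25884z−4921z^2−624z^3+28z^4+16z^5+z^6

Apply the Euclidean algorithm:
  z^5+7z^4−35z^3−309z^2−2140z−6624 = (z^2−3z+58)(z^3+10z^2−63z−648) + (−430z^2−430z+30960)
  z^3+10z^2−63z−648 = (−(1/430)z−9/430)(−430z^2−430z+30960) + (0)
Last nonzero remainder: −430z^2−430z+30960. Dividing through by −430 gives the monic gcd z^2+z−72.
Then lcm(f, g) = f·g / gcd(f, g); expanding and making the result monic gives the answer.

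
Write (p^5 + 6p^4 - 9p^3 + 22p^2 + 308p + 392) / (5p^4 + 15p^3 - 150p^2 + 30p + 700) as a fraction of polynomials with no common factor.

(p^3 - 3p^2 + 4p + 28)/(5p^2 - 30p + 50)

Repeated division with remainder:
  p^5 + 6p^4 - 9p^3 + 22p^2 + 308p + 392 = ((1/5)p + 3/5)(5p^4 + 15p^3 - 150p^2 + 30p + 700) + (12p^3 + 106p^2 + 150p - 28)
  5p^4 + 15p^3 - 150p^2 + 30p + 700 = ((5/12)p - 175/72)(12p^3 + 106p^2 + 150p - 28) + ((1625/36)p^2 + (1625/4)p + 11375/18)
  12p^3 + 106p^2 + 150p - 28 = ((432/1625)p - 72/1625)((1625/36)p^2 + (1625/4)p + 11375/18) + (0)
Last nonzero remainder: (1625/36)p^2 + (1625/4)p + 11375/18. Dividing through by 1625/36 gives the monic gcd p^2 + 9p + 14.
Cancel p^2 + 9p + 14 from numerator and denominator to get the reduced form.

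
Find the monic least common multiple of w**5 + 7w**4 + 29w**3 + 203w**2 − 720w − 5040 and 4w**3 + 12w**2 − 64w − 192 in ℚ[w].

Euclidean algorithm in ℚ[w]:
  w**5 + 7w**4 + 29w**3 + 203w**2 − 720w − 5040 = ((1/4)w**2 + w + 33/4)(4w**3 + 12w**2 − 64w − 192) + (216w**2 − 3456)
  4w**3 + 12w**2 − 64w − 192 = ((1/54)w + 1/18)(216w**2 − 3456) + (0)
Last nonzero remainder: 216w**2 − 3456. Dividing through by 216 gives the monic gcd w**2 − 16.
Then lcm(f, g) = f·g / gcd(f, g); expanding and making the result monic gives the answer.

w**6 + 10w**5 + 50w**4 + 290w**3 − 111w**2 − 7200w − 15120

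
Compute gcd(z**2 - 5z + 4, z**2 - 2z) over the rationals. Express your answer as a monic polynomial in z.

1

Apply the Euclidean algorithm:
  z**2 - 5z + 4 = (z**2 - 2z) + (-3z + 4)
  z**2 - 2z = (-(1/3)z + 2/9)(-3z + 4) + (-8/9)
  -3z + 4 = ((27/8)z - 9/2)(-8/9) + (0)
The last nonzero remainder is the constant -8/9, so the polynomials are coprime and gcd = 1.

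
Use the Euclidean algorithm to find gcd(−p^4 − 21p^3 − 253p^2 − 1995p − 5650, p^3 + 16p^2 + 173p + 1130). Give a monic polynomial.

p^3 + 16p^2 + 173p + 1130

Apply the Euclidean algorithm:
  −p^4 − 21p^3 − 253p^2 − 1995p − 5650 = (−p − 5)(p^3 + 16p^2 + 173p + 1130) + (0)
The last nonzero remainder p^3 + 16p^2 + 173p + 1130 is already monic.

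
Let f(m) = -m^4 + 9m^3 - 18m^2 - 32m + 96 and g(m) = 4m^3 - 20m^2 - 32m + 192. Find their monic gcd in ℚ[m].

m^2 - 8m + 16

By polynomial division,
  -m^4 + 9m^3 - 18m^2 - 32m + 96 = (-(1/4)m + 1)(4m^3 - 20m^2 - 32m + 192) + (-6m^2 + 48m - 96)
  4m^3 - 20m^2 - 32m + 192 = (-(2/3)m - 2)(-6m^2 + 48m - 96) + (0)
Last nonzero remainder: -6m^2 + 48m - 96. Dividing through by -6 gives the monic gcd m^2 - 8m + 16.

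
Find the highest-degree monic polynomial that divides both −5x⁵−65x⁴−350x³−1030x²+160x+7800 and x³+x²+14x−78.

x²+4x+26

Euclidean algorithm in ℚ[x]:
  −5x⁵−65x⁴−350x³−1030x²+160x+7800 = (−5x²−60x−220)(x³+x²+14x−78) + (−360x²−1440x−9360)
  x³+x²+14x−78 = (−(1/360)x+1/120)(−360x²−1440x−9360) + (0)
Last nonzero remainder: −360x²−1440x−9360. Dividing through by −360 gives the monic gcd x²+4x+26.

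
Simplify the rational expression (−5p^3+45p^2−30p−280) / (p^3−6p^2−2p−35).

(−5p^2+10p+40)/(p^2+p+5)

By polynomial division,
  −5p^3+45p^2−30p−280 = (−5)(p^3−6p^2−2p−35) + (15p^2−40p−455)
  p^3−6p^2−2p−35 = ((1/15)p−2/9)(15p^2−40p−455) + ((175/9)p−1225/9)
  15p^2−40p−455 = ((27/35)p+117/35)((175/9)p−1225/9) + (0)
Last nonzero remainder: (175/9)p−1225/9. Dividing through by 175/9 gives the monic gcd p−7.
Cancel p−7 from numerator and denominator to get the reduced form.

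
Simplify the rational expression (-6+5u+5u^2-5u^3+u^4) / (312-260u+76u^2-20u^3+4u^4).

Apply the Euclidean algorithm:
  u^4-5u^3+5u^2+5u-6 = (1/4)(4u^4-20u^3+76u^2-260u+312) + (-14u^2+70u-84)
  4u^4-20u^3+76u^2-260u+312 = (-(2/7)u^2-26/7)(-14u^2+70u-84) + (0)
Last nonzero remainder: -14u^2+70u-84. Dividing through by -14 gives the monic gcd u^2-5u+6.
Cancel u^2-5u+6 from numerator and denominator to get the reduced form.

(-1+u^2)/(52+4u^2)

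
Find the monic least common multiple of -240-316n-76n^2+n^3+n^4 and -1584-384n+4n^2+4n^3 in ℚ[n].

Apply the Euclidean algorithm:
  n^4+n^3-76n^2-316n-240 = ((1/4)n)(4n^3+4n^2-384n-1584) + (20n^2+80n-240)
  4n^3+4n^2-384n-1584 = ((1/5)n-3/5)(20n^2+80n-240) + (-288n-1728)
  20n^2+80n-240 = (-(5/72)n+5/36)(-288n-1728) + (0)
Last nonzero remainder: -288n-1728. Dividing through by -288 gives the monic gcd n+6.
Then lcm(f, g) = f·g / gcd(f, g); expanding and making the result monic gives the answer.

15840+22056n+6356n^2-2n^3-147n^4-4n^5+n^6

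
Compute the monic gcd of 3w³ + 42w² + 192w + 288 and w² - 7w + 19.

1

By polynomial division,
  3w³ + 42w² + 192w + 288 = (3w + 63)(w² - 7w + 19) + (576w - 909)
  w² - 7w + 19 = ((1/576)w - 347/36864)(576w - 909) + (42777/4096)
  576w - 909 = ((262144/4753)w - 413696/4753)(42777/4096) + (0)
The last nonzero remainder is the constant 42777/4096, so the polynomials are coprime and gcd = 1.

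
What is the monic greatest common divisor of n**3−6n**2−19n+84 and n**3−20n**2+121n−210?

n**2−10n+21

Repeated division with remainder:
  n**3−6n**2−19n+84 = (n**3−20n**2+121n−210) + (14n**2−140n+294)
  n**3−20n**2+121n−210 = ((1/14)n−5/7)(14n**2−140n+294) + (0)
Last nonzero remainder: 14n**2−140n+294. Dividing through by 14 gives the monic gcd n**2−10n+21.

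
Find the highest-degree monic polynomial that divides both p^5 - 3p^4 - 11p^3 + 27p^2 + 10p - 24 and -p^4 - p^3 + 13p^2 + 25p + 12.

p^3 - 13p - 12

Repeated division with remainder:
  p^5 - 3p^4 - 11p^3 + 27p^2 + 10p - 24 = (-p + 4)(-p^4 - p^3 + 13p^2 + 25p + 12) + (6p^3 - 78p - 72)
  -p^4 - p^3 + 13p^2 + 25p + 12 = (-(1/6)p - 1/6)(6p^3 - 78p - 72) + (0)
Last nonzero remainder: 6p^3 - 78p - 72. Dividing through by 6 gives the monic gcd p^3 - 13p - 12.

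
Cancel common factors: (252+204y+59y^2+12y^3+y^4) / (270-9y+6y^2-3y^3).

(-14-9y-y^2)/(-15+3y)

Apply the Euclidean algorithm:
  y^4+12y^3+59y^2+204y+252 = (-(1/3)y-14/3)(-3y^3+6y^2-9y+270) + (84y^2+252y+1512)
  -3y^3+6y^2-9y+270 = (-(1/28)y+5/28)(84y^2+252y+1512) + (0)
Last nonzero remainder: 84y^2+252y+1512. Dividing through by 84 gives the monic gcd y^2+3y+18.
Cancel y^2+3y+18 from numerator and denominator to get the reduced form.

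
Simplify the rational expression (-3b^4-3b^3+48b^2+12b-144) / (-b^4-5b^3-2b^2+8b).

(3b^2-15b+18)/(b^2-b)

Euclidean algorithm in ℚ[b]:
  -3b^4-3b^3+48b^2+12b-144 = (3)(-b^4-5b^3-2b^2+8b) + (12b^3+54b^2-12b-144)
  -b^4-5b^3-2b^2+8b = (-(1/12)b-1/24)(12b^3+54b^2-12b-144) + (-(3/4)b^2-(9/2)b-6)
  12b^3+54b^2-12b-144 = (-16b+24)(-(3/4)b^2-(9/2)b-6) + (0)
Last nonzero remainder: -(3/4)b^2-(9/2)b-6. Dividing through by -3/4 gives the monic gcd b^2+6b+8.
Cancel b^2+6b+8 from numerator and denominator to get the reduced form.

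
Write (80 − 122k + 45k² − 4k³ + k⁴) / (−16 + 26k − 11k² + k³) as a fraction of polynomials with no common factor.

Euclidean algorithm in ℚ[k]:
  k⁴ − 4k³ + 45k² − 122k + 80 = (k + 7)(k³ − 11k² + 26k − 16) + (96k² − 288k + 192)
  k³ − 11k² + 26k − 16 = ((1/96)k − 1/12)(96k² − 288k + 192) + (0)
Last nonzero remainder: 96k² − 288k + 192. Dividing through by 96 gives the monic gcd k² − 3k + 2.
Cancel k² − 3k + 2 from numerator and denominator to get the reduced form.

(40 − k + k²)/(−8 + k)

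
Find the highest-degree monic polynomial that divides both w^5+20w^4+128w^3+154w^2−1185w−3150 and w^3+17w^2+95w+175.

w^3+17w^2+95w+175

By polynomial division,
  w^5+20w^4+128w^3+154w^2−1185w−3150 = (w^2+3w−18)(w^3+17w^2+95w+175) + (0)
The last nonzero remainder w^3+17w^2+95w+175 is already monic.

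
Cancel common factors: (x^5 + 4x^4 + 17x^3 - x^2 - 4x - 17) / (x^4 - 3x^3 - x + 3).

(x^2 + 4x + 17)/(x - 3)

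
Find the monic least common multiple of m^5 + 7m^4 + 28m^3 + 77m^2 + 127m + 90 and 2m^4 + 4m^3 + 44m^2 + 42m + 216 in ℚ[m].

m^7 + 8m^6 + 47m^5 + 189m^4 + 540m^3 + 1141m^2 + 1614m + 1080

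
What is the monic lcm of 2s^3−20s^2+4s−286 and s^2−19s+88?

By polynomial division,
  2s^3−20s^2+4s−286 = (2s+18)(s^2−19s+88) + (170s−1870)
  s^2−19s+88 = ((1/170)s−4/85)(170s−1870) + (0)
Last nonzero remainder: 170s−1870. Dividing through by 170 gives the monic gcd s−11.
Then lcm(f, g) = f·g / gcd(f, g); expanding and making the result monic gives the answer.

s^4−18s^3+82s^2−159s+1144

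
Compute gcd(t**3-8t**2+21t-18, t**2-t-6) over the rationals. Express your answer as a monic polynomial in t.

Repeated division with remainder:
  t**3-8t**2+21t-18 = (t-7)(t**2-t-6) + (20t-60)
  t**2-t-6 = ((1/20)t+1/10)(20t-60) + (0)
Last nonzero remainder: 20t-60. Dividing through by 20 gives the monic gcd t-3.

t-3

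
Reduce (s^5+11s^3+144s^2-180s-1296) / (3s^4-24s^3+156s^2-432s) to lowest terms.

(s^3+4s^2-9s-36)/(3s^2-12s)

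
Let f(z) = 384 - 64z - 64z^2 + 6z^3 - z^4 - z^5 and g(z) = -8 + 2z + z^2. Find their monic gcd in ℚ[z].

By polynomial division,
  -z^5 - z^4 + 6z^3 - 64z^2 - 64z + 384 = (-z^3 + z^2 - 4z - 48)(z^2 + 2z - 8) + (0)
The last nonzero remainder z^2 + 2z - 8 is already monic.

-8 + 2z + z^2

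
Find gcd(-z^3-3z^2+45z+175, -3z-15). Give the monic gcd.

z+5

Repeated division with remainder:
  -z^3-3z^2+45z+175 = ((1/3)z^2-(2/3)z-35/3)(-3z-15) + (0)
Last nonzero remainder: -3z-15. Dividing through by -3 gives the monic gcd z+5.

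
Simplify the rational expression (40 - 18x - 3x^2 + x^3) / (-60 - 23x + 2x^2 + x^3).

Repeated division with remainder:
  x^3 - 3x^2 - 18x + 40 = (x^3 + 2x^2 - 23x - 60) + (-5x^2 + 5x + 100)
  x^3 + 2x^2 - 23x - 60 = (-(1/5)x - 3/5)(-5x^2 + 5x + 100) + (0)
Last nonzero remainder: -5x^2 + 5x + 100. Dividing through by -5 gives the monic gcd x^2 - x - 20.
Cancel x^2 - x - 20 from numerator and denominator to get the reduced form.

(-2 + x)/(3 + x)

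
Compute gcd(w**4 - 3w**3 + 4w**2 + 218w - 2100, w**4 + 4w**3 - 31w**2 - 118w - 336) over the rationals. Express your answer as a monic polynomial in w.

Repeated division with remainder:
  w**4 - 3w**3 + 4w**2 + 218w - 2100 = (w**4 + 4w**3 - 31w**2 - 118w - 336) + (-7w**3 + 35w**2 + 336w - 1764)
  w**4 + 4w**3 - 31w**2 - 118w - 336 = (-(1/7)w - 9/7)(-7w**3 + 35w**2 + 336w - 1764) + (62w**2 + 62w - 2604)
  -7w**3 + 35w**2 + 336w - 1764 = (-(7/62)w + 21/31)(62w**2 + 62w - 2604) + (0)
Last nonzero remainder: 62w**2 + 62w - 2604. Dividing through by 62 gives the monic gcd w**2 + w - 42.

w**2 + w - 42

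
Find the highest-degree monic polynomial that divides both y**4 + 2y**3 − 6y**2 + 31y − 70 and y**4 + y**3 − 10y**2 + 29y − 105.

Repeated division with remainder:
  y**4 + 2y**3 − 6y**2 + 31y − 70 = (y**4 + y**3 − 10y**2 + 29y − 105) + (y**3 + 4y**2 + 2y + 35)
  y**4 + y**3 − 10y**2 + 29y − 105 = (y − 3)(y**3 + 4y**2 + 2y + 35) + (0)
The last nonzero remainder y**3 + 4y**2 + 2y + 35 is already monic.

y**3 + 4y**2 + 2y + 35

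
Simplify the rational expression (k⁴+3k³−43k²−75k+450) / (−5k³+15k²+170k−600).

By polynomial division,
  k⁴+3k³−43k²−75k+450 = (−(1/5)k−6/5)(−5k³+15k²+170k−600) + (9k²+9k−270)
  −5k³+15k²+170k−600 = (−(5/9)k+20/9)(9k²+9k−270) + (0)
Last nonzero remainder: 9k²+9k−270. Dividing through by 9 gives the monic gcd k²+k−30.
Cancel k²+k−30 from numerator and denominator to get the reduced form.

(−k²−2k+15)/(5k−20)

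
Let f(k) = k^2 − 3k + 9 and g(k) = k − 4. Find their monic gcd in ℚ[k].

1

Repeated division with remainder:
  k^2 − 3k + 9 = (k + 1)(k − 4) + (13)
  k − 4 = ((1/13)k − 4/13)(13) + (0)
The last nonzero remainder is the constant 13, so the polynomials are coprime and gcd = 1.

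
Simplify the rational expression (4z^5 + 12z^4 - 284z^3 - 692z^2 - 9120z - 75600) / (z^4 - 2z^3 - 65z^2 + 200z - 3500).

(4z^2 + 60z + 216)/(z + 10)

Apply the Euclidean algorithm:
  4z^5 + 12z^4 - 284z^3 - 692z^2 - 9120z - 75600 = (4z + 20)(z^4 - 2z^3 - 65z^2 + 200z - 3500) + (16z^3 - 192z^2 + 880z - 5600)
  z^4 - 2z^3 - 65z^2 + 200z - 3500 = ((1/16)z + 5/8)(16z^3 - 192z^2 + 880z - 5600) + (0)
Last nonzero remainder: 16z^3 - 192z^2 + 880z - 5600. Dividing through by 16 gives the monic gcd z^3 - 12z^2 + 55z - 350.
Cancel z^3 - 12z^2 + 55z - 350 from numerator and denominator to get the reduced form.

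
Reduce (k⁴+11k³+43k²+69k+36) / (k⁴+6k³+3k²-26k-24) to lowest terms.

By polynomial division,
  k⁴+11k³+43k²+69k+36 = (k⁴+6k³+3k²-26k-24) + (5k³+40k²+95k+60)
  k⁴+6k³+3k²-26k-24 = ((1/5)k-2/5)(5k³+40k²+95k+60) + (0)
Last nonzero remainder: 5k³+40k²+95k+60. Dividing through by 5 gives the monic gcd k³+8k²+19k+12.
Cancel k³+8k²+19k+12 from numerator and denominator to get the reduced form.

(k+3)/(k-2)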